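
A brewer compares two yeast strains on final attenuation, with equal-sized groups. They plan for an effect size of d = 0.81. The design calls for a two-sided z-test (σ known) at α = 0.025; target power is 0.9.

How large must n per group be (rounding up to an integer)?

For power 0.9 need Φ(δ − z_{0.0125}) = 0.9, so δ = z_{0.0125} + z_{0.10} = 2.241 + 1.282 = 3.523.
(For δ > 0 the lower-tail rejection region contributes negligibly to power, so the one-term inversion is standard.)
δ = d·√(n/2) ⇒ n = 2(δ/d)² = 2 × (3.523 / 0.81)² = 37.83.
Rounding up, n = 38 per group.

n = 38 per group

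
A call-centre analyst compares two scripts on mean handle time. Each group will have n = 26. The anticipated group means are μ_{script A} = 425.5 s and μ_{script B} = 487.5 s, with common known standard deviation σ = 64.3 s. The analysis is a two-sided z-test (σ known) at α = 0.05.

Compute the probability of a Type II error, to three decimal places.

Standardized effect: d = |μ_{script A} − μ_{script B}| / σ = |425.5 − 487.5| / 64.3 = 0.9642
Noncentrality parameter: λ = d·√(n/2) = 0.9642 × √(26/2) = 3.4766
Critical value for a two-sided test at α = 0.05: z_{α/2} = 1.960.
Power = Φ(λ − 1.960) + Φ(−λ − 1.960) = Φ(1.517) + Φ(-5.437) = 0.9353 + 0.0000 = 0.9353.
Type II error: β = 1 − power = 1 − 0.9353 = 0.0647.

β ≈ 0.065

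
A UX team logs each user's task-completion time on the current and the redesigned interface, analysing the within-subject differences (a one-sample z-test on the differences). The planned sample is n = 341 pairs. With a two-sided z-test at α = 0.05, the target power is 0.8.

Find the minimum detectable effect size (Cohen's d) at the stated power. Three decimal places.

d ≈ 0.152

Need Φ(δ − 1.960) = 0.8, so δ = 1.960 + 0.842 = 2.802.
(The second rejection-region term Φ(−δ − z_{α/2}) is negligible and dropped.)
δ = d·√n ⇒ d = δ/√n = 2.802/√341 = 0.1517.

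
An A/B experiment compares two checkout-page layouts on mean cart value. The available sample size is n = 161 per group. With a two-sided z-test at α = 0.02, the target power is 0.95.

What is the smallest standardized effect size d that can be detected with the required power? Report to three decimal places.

Required noncentrality: δ = z_{0.01} + z_{0.05} = 2.326 + 1.645 = 3.971.
(The second rejection-region term Φ(−δ − z_{α/2}) is negligible and dropped.)
δ = d·√(n/2) ⇒ d = δ/√(n/2) = 3.971/√(161/2) = 0.4426.

d ≈ 0.443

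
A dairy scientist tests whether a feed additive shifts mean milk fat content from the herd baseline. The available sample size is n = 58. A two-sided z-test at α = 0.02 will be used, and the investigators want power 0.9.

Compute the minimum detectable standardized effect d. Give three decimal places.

Required noncentrality: δ = z_{0.01} + z_{0.10} = 2.326 + 1.282 = 3.608.
(Lower-tail contribution to power is negligible for δ > 0.)
δ = d·√n ⇒ d = δ/√n = 3.608/√58 = 0.4737.

d ≈ 0.474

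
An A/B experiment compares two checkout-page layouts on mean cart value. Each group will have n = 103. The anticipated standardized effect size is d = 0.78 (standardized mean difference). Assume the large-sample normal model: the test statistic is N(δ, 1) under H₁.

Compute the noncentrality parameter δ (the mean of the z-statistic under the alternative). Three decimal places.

δ = d·√(n/2) = 0.78 × √(103/2) = 5.5976

δ ≈ 5.598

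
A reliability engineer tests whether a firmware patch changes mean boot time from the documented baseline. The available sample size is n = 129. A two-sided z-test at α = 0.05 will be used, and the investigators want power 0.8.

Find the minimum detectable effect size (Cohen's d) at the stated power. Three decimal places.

Need Φ(δ − 1.960) = 0.8, so δ = 1.960 + 0.842 = 2.802.
(Lower-tail contribution to power is negligible for δ > 0.)
δ = d·√n ⇒ d = δ/√n = 2.802/√129 = 0.2467.

d ≈ 0.247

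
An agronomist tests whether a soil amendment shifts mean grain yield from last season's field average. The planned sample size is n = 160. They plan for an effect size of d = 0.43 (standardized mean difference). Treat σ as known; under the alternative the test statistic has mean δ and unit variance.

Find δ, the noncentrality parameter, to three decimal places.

δ ≈ 5.439

δ = d·√n = 0.43 × √160 = 5.4391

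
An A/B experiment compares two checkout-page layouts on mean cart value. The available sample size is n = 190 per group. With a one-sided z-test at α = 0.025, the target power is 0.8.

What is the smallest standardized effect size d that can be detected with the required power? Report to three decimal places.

d ≈ 0.287

Need Φ(δ − 1.960) = 0.8, so δ = 1.960 + 0.842 = 2.802.
δ = d·√(n/2) ⇒ d = δ/√(n/2) = 2.802/√(190/2) = 0.2874.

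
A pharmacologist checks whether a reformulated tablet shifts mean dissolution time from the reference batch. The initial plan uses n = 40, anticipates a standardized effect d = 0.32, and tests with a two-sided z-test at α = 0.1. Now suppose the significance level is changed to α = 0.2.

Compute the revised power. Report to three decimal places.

Power ≈ 0.772

δ = d·√n = 0.32 × √40 = 2.0239 (unchanged). New critical value: z_{0.1} = 1.282.
Revised power = Φ(δ − 1.282) + Φ(−δ − 1.282) = Φ(0.742) + Φ(-3.305) = 0.7710 + 0.0005 = 0.7715.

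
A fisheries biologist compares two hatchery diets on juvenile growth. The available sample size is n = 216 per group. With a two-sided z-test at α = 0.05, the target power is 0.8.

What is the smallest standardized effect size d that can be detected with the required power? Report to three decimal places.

Need Φ(δ − 1.960) = 0.8, so δ = 1.960 + 0.842 = 2.802.
(Lower-tail contribution to power is negligible for δ > 0.)
δ = d·√(n/2) ⇒ d = δ/√(n/2) = 2.802/√(216/2) = 0.2696.

d ≈ 0.270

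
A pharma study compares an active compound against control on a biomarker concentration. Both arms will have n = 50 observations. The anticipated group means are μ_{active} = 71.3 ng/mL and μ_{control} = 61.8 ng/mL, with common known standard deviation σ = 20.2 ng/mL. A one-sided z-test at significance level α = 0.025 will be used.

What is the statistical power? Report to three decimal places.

Standardized effect: d = |μ_{active} − μ_{control}| / σ = |71.3 − 61.8| / 20.2 = 0.4703
Noncentrality parameter: δ = d·√(n/2) = 0.4703 × √(50/2) = 2.3515
One-sided α = 0.025 → critical value z_{0.025} = 1.960.
Power = P(Z > 1.960 − δ) = Φ(0.392) = 0.6523.

Power ≈ 0.652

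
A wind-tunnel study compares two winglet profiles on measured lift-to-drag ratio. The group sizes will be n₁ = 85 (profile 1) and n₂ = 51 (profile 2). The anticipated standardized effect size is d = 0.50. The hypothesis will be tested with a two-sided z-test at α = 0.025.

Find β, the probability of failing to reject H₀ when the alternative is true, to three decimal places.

β ≈ 0.280

Noncentrality parameter: δ = d / √(1/n₁ + 1/n₂) = 0.50 / √(1/85 + 1/51) = 2.8229
Critical value for a two-sided test at α = 0.025: z_{α/2} = 2.241.
Power = Φ(δ − 2.241) + Φ(−δ − 2.241) = Φ(0.581) + Φ(-5.064) = 0.7195 + 0.0000 = 0.7195.
Type II error: β = 1 − power = 1 − 0.7195 = 0.2805.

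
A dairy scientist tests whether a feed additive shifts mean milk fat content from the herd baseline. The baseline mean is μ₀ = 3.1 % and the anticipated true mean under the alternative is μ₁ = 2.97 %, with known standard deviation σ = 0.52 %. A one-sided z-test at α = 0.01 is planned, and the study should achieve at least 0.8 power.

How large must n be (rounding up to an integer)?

n = 161

Standardized effect: d = |μ₁ − μ₀| / σ = |2.97 − 3.1| / 0.52 = 0.2500
Set Φ(δ − 2.326) = 0.8; then δ − 2.326 = Φ⁻¹(0.8) = 0.842, giving δ = 3.168.
δ = d·√n ⇒ n = (δ/d)² = (3.168 / 0.2500)² = 160.58.
Rounding up, n = 161.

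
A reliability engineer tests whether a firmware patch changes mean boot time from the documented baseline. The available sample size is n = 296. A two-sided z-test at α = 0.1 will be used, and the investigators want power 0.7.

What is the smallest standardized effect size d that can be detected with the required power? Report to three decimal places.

d ≈ 0.126

Required noncentrality: δ = z_{0.05} + z_{0.30} = 1.645 + 0.524 = 2.169.
(Lower-tail contribution to power is negligible for δ > 0.)
δ = d·√n ⇒ d = δ/√n = 2.169/√296 = 0.1261.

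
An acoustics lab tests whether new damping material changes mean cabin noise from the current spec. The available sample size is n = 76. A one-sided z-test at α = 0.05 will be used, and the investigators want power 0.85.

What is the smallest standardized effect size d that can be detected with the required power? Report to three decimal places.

Required noncentrality: δ = z_{0.05} + z_{0.15} = 1.645 + 1.036 = 2.681.
δ = d·√n ⇒ d = δ/√n = 2.681/√76 = 0.3076.

d ≈ 0.308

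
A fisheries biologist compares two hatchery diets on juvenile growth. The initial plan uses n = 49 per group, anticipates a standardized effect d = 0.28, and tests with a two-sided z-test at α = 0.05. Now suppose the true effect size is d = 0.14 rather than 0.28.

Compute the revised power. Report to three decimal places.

With d = 0.14: δ = d·√(n/2) = 0.14 × √(49/2) = 0.6930. Critical value z_{0.025} = 1.960.
Revised power = Φ(δ − 1.960) + Φ(−δ − 1.960) = Φ(-1.267) + Φ(-2.653) = 0.1026 + 0.0040 = 0.1066.

Power ≈ 0.107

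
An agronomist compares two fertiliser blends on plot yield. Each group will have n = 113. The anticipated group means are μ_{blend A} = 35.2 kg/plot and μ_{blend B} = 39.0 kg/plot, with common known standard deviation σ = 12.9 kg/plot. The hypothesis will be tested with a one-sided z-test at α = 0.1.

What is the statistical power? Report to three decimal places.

Power ≈ 0.825

Standardized effect: d = |μ_{blend A} − μ_{blend B}| / σ = |35.2 − 39.0| / 12.9 = 0.2946
Noncentrality parameter: δ = d·√(n/2) = 0.2946 × √(113/2) = 2.2142
One-sided α = 0.1 → critical value z_{0.1} = 1.282.
Power = Φ(δ − 1.282) = Φ(0.933) = 0.8245.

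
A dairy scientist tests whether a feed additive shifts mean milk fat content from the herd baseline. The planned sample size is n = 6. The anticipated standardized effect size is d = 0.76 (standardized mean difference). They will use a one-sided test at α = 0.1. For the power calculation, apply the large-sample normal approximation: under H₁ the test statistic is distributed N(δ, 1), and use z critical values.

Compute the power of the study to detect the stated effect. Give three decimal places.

Power ≈ 0.719

Noncentrality parameter: δ = d·√n = 0.76 × √6 = 1.8616
Critical value for a one-sided test at α = 0.1: z_α = 1.282.
Power = P(Z > 1.282 − δ) = Φ(0.580) = 0.7191.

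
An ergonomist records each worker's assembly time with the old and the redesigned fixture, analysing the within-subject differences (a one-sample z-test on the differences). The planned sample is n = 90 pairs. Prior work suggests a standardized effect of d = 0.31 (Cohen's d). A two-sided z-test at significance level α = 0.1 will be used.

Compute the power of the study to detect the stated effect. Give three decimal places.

Noncentrality parameter: δ = d·√n = 0.31 × √90 = 2.9409
Two-sided α = 0.1 → critical value z_{0.05} = 1.645.
Power = Φ(δ − 1.645) + Φ(−δ − 1.645) = Φ(1.296) + Φ(-4.586) = 0.9025 + 0.0000 = 0.9025.

Power ≈ 0.903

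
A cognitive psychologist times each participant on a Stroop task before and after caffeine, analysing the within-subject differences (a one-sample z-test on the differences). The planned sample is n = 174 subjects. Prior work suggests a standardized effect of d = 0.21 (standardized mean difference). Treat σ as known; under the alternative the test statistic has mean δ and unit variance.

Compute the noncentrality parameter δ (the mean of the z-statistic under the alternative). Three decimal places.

δ ≈ 2.770

δ = d·√n = 0.21 × √174 = 2.7701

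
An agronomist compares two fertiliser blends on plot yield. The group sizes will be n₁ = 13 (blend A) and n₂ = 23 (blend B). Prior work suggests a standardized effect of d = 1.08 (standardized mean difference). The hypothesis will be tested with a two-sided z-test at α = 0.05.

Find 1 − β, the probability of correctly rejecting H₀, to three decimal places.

Noncentrality parameter: δ = d / √(1/n₁ + 1/n₂) = 1.08 / √(1/13 + 1/23) = 3.1125
Critical value for a two-sided test at α = 0.05: z_{α/2} = 1.960.
Power = Φ(δ − 1.960) + Φ(−δ − 1.960) = Φ(1.153) + Φ(-5.072) = 0.8754 + 0.0000 = 0.8754.

Power ≈ 0.875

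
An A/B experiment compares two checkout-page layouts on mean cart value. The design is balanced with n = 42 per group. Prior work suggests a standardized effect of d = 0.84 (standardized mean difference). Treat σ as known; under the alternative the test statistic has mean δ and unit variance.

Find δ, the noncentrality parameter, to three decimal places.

The noncentrality parameter scales effect size by the design's sample-size factor: δ = d·√(n/2) = 0.84 × √(42/2) = 3.8494

δ ≈ 3.849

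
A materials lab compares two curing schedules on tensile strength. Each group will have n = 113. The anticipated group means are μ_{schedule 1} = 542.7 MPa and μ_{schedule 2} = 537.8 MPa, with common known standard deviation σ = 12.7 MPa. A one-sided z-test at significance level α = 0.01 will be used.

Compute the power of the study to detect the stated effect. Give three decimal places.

Standardized effect: d = |μ_{schedule 1} − μ_{schedule 2}| / σ = |542.7 − 537.8| / 12.7 = 0.3858
Noncentrality parameter: δ = d·√(n/2) = 0.3858 × √(113/2) = 2.9001
One-sided α = 0.01 → critical value z_{0.01} = 2.326.
Power = P(Z > 2.326 − δ) = Φ(0.574) = 0.7169.

Power ≈ 0.717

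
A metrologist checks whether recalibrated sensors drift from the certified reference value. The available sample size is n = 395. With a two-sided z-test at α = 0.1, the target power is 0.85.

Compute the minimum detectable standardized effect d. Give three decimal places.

d ≈ 0.135

Required noncentrality: δ = z_{0.05} + z_{0.15} = 1.645 + 1.036 = 2.681.
(The second rejection-region term Φ(−δ − z_{α/2}) is negligible and dropped.)
δ = d·√n ⇒ d = δ/√n = 2.681/√395 = 0.1349.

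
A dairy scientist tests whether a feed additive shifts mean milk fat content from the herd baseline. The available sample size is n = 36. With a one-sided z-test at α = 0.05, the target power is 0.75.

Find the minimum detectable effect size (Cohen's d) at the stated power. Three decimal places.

Need Φ(δ − 1.645) = 0.75, so δ = 1.645 + 0.674 = 2.319.
δ = d·√n ⇒ d = δ/√n = 2.319/√36 = 0.3866.

d ≈ 0.387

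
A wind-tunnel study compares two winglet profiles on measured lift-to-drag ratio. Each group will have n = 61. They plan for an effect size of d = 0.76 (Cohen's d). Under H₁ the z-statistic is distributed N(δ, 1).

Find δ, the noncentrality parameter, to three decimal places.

The noncentrality parameter scales effect size by the design's sample-size factor: δ = d·√(n/2) = 0.76 × √(61/2) = 4.1972

δ ≈ 4.197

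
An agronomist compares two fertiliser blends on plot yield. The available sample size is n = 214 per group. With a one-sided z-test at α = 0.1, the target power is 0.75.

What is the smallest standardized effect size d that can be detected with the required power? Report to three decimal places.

Required noncentrality: δ = z_{0.1} + z_{0.25} = 1.282 + 0.674 = 1.956.
δ = d·√(n/2) ⇒ d = δ/√(n/2) = 1.956/√(214/2) = 0.1891.

d ≈ 0.189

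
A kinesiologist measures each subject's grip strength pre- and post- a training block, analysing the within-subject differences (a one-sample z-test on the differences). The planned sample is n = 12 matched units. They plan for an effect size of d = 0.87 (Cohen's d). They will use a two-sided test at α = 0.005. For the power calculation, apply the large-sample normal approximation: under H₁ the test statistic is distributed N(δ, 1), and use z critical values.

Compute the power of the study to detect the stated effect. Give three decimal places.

Noncentrality parameter: δ = d·√n = 0.87 × √12 = 3.0138
Two-sided α = 0.005 → critical value z_{0.0025} = 2.807.
Power = Φ(δ − 2.807) + Φ(−δ − 2.807) = Φ(0.207) + Φ(-5.821) = 0.5819 + 0.0000 = 0.5819.

Power ≈ 0.582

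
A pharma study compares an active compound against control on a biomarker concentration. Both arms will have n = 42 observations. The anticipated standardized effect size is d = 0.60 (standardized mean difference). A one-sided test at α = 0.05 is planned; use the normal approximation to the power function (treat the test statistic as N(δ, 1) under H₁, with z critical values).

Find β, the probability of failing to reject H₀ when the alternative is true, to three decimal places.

Noncentrality parameter: δ = d·√(n/2) = 0.60 × √(42/2) = 2.7495
Critical value for a one-sided test at α = 0.05: z_α = 1.645.
Power = P(Z > 1.645 − δ) = Φ(1.105) = 0.8654.
Type II error: β = 1 − power = 1 − 0.8654 = 0.1346.

β ≈ 0.135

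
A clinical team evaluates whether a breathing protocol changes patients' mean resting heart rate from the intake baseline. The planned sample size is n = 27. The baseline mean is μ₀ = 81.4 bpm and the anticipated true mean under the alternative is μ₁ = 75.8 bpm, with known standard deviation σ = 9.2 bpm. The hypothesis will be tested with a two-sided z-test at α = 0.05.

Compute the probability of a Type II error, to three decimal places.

β ≈ 0.115

Standardized effect: d = |μ₁ − μ₀| / σ = |75.8 − 81.4| / 9.2 = 0.6087
Noncentrality parameter: δ = d·√n = 0.6087 × √27 = 3.1629
Critical value for a two-sided test at α = 0.05: z_{α/2} = 1.960.
Power = Φ(δ − 1.960) + Φ(−δ − 1.960) = Φ(1.203) + Φ(-5.123) = 0.8855 + 0.0000 = 0.8855.
Type II error: β = 1 − power = 1 − 0.8855 = 0.1145.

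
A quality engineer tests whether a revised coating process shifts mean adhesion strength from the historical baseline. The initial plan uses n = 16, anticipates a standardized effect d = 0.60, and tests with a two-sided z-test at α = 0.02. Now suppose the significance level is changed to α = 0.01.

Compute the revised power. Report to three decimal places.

δ = d·√n = 0.60 × √16 = 2.4000 (unchanged). New critical value: z_{0.005} = 2.576.
Revised power = Φ(δ − 2.576) + Φ(−δ − 2.576) = Φ(-0.176) + Φ(-4.976) = 0.4302 + 0.0000 = 0.4302.

Power ≈ 0.430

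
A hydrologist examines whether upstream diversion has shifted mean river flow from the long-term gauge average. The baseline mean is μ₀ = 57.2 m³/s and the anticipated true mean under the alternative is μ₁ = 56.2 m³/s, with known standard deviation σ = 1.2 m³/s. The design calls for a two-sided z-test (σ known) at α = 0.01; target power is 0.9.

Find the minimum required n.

Standardized effect: d = |μ₁ − μ₀| / σ = |56.2 − 57.2| / 1.2 = 0.8333
Set Φ(δ − 2.576) = 0.9; then δ − 2.576 = Φ⁻¹(0.9) = 1.282, giving δ = 3.857.
(Ignoring the negligible lower-tail rejection probability gives the usual closed-form inversion.)
δ = d·√n ⇒ n = (δ/d)² = (3.857 / 0.8333)² = 21.43.
Rounding up, n = 22.

n = 22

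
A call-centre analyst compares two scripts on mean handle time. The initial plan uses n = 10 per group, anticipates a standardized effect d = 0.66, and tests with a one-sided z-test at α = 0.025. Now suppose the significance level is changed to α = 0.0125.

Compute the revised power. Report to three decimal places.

Power ≈ 0.222

δ = d·√(n/2) = 0.66 × √(10/2) = 1.4758 (unchanged). New critical value: z_{0.0125} = 2.241.
Revised power = Φ(δ − 2.241) = Φ(-0.766) = 0.2220.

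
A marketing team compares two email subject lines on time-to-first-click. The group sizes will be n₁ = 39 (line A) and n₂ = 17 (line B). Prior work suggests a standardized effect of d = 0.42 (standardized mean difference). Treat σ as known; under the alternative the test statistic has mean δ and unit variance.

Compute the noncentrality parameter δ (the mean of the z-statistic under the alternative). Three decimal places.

δ ≈ 1.445

The noncentrality parameter scales effect size by the design's sample-size factor: δ = d / √(1/n₁ + 1/n₂) = 0.42 / √(1/39 + 1/17) = 1.4451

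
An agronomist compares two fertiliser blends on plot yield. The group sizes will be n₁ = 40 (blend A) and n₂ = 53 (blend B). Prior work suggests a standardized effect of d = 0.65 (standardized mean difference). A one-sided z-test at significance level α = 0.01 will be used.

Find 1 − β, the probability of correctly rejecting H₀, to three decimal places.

Power ≈ 0.781

Noncentrality parameter: δ = d / √(1/n₁ + 1/n₂) = 0.65 / √(1/40 + 1/53) = 3.1034
One-sided α = 0.01 → critical value z_{0.01} = 2.326.
Power = Φ(δ − 2.326) = Φ(0.777) = 0.7814.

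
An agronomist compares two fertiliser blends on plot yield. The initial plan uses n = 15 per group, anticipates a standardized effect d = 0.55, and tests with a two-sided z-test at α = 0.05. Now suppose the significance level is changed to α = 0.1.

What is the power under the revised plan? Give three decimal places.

δ = d·√(n/2) = 0.55 × √(15/2) = 1.5062 (unchanged). New critical value: z_{0.05} = 1.645.
Revised power = Φ(δ − 1.645) + Φ(−δ − 1.645) = Φ(-0.139) + Φ(-3.151) = 0.4449 + 0.0008 = 0.4457.

Power ≈ 0.446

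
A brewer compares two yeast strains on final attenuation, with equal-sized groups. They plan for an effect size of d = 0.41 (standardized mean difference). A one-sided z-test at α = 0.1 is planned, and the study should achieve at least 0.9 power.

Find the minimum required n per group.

n = 79 per group

Set Φ(δ − 1.282) = 0.9; then δ − 1.282 = Φ⁻¹(0.9) = 1.282, giving δ = 2.563.
δ = d·√(n/2) ⇒ n = 2(δ/d)² = 2 × (2.563 / 0.41)² = 78.16.
Rounding up, n = 79 per group.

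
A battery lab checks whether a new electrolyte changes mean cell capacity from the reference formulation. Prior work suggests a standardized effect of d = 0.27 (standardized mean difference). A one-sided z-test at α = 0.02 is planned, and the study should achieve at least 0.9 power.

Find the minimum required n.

n = 153

For power 0.9 need Φ(δ − z_{0.02}) = 0.9, so δ = z_{0.02} + z_{0.10} = 2.054 + 1.282 = 3.335.
δ = d·√n ⇒ n = (δ/d)² = (3.335 / 0.27)² = 152.60.
Rounding up, n = 153.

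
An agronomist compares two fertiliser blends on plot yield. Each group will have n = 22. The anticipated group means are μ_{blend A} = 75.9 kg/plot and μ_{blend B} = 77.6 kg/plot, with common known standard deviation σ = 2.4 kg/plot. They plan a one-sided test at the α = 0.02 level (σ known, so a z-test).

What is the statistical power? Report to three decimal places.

Power ≈ 0.616

Standardized effect: d = |μ_{blend A} − μ_{blend B}| / σ = |75.9 − 77.6| / 2.4 = 0.7083
Noncentrality parameter: λ = d·√(n/2) = 0.7083 × √(22/2) = 2.3493
Critical value for a one-sided test at α = 0.02: z_α = 2.054.
Power = P(Z > 2.054 − λ) = Φ(0.296) = 0.6162.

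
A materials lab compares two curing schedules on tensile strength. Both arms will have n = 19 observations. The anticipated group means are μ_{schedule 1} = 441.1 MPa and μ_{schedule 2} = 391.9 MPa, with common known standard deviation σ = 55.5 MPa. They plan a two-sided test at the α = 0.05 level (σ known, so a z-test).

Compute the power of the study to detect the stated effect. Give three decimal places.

Power ≈ 0.780

Standardized effect: d = |μ_{schedule 1} − μ_{schedule 2}| / σ = |441.1 − 391.9| / 55.5 = 0.8865
Noncentrality parameter: δ = d·√(n/2) = 0.8865 × √(19/2) = 2.7323
Two-sided α = 0.05 → critical value z_{0.025} = 1.960.
Power = Φ(δ − 1.960) + Φ(−δ − 1.960) = Φ(0.772) + Φ(-4.692) = 0.7801 + 0.0000 = 0.7801.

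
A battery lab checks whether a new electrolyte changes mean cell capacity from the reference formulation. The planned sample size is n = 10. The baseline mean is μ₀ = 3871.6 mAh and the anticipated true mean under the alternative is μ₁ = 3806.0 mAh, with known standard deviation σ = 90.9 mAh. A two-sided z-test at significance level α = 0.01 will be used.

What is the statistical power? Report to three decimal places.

Standardized effect: d = |μ₁ − μ₀| / σ = |3806.0 − 3871.6| / 90.9 = 0.7217
Noncentrality parameter: δ = d·√n = 0.7217 × √10 = 2.2821
Critical value for a two-sided test at α = 0.01: z_{α/2} = 2.576.
Power = Φ(δ − 2.576) + Φ(−δ − 2.576) = Φ(-0.294) + Φ(-4.858) = 0.3845 + 0.0000 = 0.3845.

Power ≈ 0.384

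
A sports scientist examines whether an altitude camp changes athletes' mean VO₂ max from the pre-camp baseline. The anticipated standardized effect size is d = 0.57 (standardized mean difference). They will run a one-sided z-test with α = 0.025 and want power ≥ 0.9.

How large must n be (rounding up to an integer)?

n = 33

For power 0.9 need Φ(δ − z_{0.025}) = 0.9, so δ = z_{0.025} + z_{0.10} = 1.960 + 1.282 = 3.242.
δ = d·√n ⇒ n = (δ/d)² = (3.242 / 0.57)² = 32.34.
Round up to the next whole unit.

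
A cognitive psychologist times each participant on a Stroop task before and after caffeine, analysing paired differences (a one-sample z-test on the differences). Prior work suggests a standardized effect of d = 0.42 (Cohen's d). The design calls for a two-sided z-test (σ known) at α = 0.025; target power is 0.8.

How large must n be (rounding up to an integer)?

For power 0.8 need Φ(δ − z_{0.0125}) = 0.8, so δ = z_{0.0125} + z_{0.20} = 2.241 + 0.842 = 3.083.
(The Φ(−δ − z_{α/2}) term is vanishingly small for δ > 0 and is dropped in the standard sample-size formula.)
δ = d·√n ⇒ n = (δ/d)² = (3.083 / 0.42)² = 53.88.
Round up to the next whole unit.

n = 54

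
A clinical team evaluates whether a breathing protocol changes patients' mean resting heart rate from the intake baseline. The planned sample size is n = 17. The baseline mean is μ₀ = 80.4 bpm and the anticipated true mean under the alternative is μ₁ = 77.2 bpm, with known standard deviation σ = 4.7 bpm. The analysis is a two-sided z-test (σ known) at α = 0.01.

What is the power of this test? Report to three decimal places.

Standardized effect: d = |μ₁ − μ₀| / σ = |77.2 − 80.4| / 4.7 = 0.6809
Noncentrality parameter: δ = d·√n = 0.6809 × √17 = 2.8072
Critical value for a two-sided test at α = 0.01: z_{α/2} = 2.576.
Power = Φ(δ − 2.576) + Φ(−δ − 2.576) = Φ(0.231) + Φ(-5.383) = 0.5915 + 0.0000 = 0.5915.

Power ≈ 0.591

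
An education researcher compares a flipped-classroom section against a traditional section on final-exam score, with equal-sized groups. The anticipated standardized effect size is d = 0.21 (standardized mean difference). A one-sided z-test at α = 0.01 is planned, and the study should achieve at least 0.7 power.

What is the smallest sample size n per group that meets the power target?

Set Φ(δ − 2.326) = 0.7; then δ − 2.326 = Φ⁻¹(0.7) = 0.524, giving δ = 2.851.
δ = d·√(n/2) ⇒ n = 2(δ/d)² = 2 × (2.851 / 0.21)² = 368.56.
Rounding up, n = 369 per group.

n = 369 per group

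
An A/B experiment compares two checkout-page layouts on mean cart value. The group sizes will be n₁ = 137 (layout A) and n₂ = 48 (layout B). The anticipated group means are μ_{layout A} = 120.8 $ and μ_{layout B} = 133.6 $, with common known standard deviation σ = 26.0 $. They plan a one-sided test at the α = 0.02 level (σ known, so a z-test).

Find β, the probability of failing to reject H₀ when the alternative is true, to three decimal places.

β ≈ 0.189

Standardized effect: d = |μ_{layout A} − μ_{layout B}| / σ = |120.8 − 133.6| / 26.0 = 0.4923
Noncentrality parameter: δ = d / √(1/n₁ + 1/n₂) = 0.4923 / √(1/137 + 1/48) = 2.9352
Critical value for a one-sided test at α = 0.02: z_α = 2.054.
Power = Φ(δ − 2.054) = Φ(0.881) = 0.8110.
Type II error: β = 1 − power = 1 − 0.8110 = 0.1890.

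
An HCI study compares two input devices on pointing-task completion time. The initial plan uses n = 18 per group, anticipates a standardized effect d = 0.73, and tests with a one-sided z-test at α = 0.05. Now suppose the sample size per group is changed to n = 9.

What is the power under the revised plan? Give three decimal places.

Power ≈ 0.462

With n = 9 per group: δ = d·√(n/2) = 0.73 × √(9/2) = 1.5486. Critical value z_{0.05} = 1.645.
Revised power = Φ(δ − 1.645) = Φ(-0.096) = 0.4616.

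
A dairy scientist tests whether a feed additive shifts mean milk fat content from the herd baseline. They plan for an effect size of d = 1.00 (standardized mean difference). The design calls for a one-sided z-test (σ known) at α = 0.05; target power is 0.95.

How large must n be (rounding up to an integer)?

For power 0.95 need Φ(δ − z_{0.05}) = 0.95, so δ = z_{0.05} + z_{0.05} = 1.645 + 1.645 = 3.290.
δ = d·√n ⇒ n = (δ/d)² = (3.290 / 1.00)² = 10.82.
Rounding up, n = 11.

n = 11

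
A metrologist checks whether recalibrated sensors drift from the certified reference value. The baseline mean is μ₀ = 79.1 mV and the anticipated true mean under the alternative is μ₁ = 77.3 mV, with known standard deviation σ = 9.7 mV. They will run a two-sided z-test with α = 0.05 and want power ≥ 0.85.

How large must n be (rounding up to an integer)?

Standardized effect: d = |μ₁ − μ₀| / σ = |77.3 − 79.1| / 9.7 = 0.1856
For power 0.85 need Φ(δ − z_{0.025}) = 0.85, so δ = z_{0.025} + z_{0.15} = 1.960 + 1.036 = 2.996.
(Ignoring the negligible lower-tail rejection probability gives the usual closed-form inversion.)
δ = d·√n ⇒ n = (δ/d)² = (2.996 / 0.1856)² = 260.73.
Rounding up, n = 261.

n = 261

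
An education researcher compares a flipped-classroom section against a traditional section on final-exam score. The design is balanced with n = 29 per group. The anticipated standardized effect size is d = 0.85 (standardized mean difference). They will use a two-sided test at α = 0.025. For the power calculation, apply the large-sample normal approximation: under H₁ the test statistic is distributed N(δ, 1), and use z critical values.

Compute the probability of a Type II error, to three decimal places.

β ≈ 0.160

Noncentrality parameter: δ = d·√(n/2) = 0.85 × √(29/2) = 3.2367
Critical value for a two-sided test at α = 0.025: z_{α/2} = 2.241.
Power = Φ(δ − 2.241) + Φ(−δ − 2.241) = Φ(0.995) + Φ(-5.478) = 0.8402 + 0.0000 = 0.8402.
Type II error: β = 1 − power = 1 − 0.8402 = 0.1598.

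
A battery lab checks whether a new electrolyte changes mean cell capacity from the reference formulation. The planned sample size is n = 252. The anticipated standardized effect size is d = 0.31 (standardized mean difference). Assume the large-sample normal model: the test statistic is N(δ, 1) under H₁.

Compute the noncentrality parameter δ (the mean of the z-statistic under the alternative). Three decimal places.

δ ≈ 4.921

δ = d·√n = 0.31 × √252 = 4.9211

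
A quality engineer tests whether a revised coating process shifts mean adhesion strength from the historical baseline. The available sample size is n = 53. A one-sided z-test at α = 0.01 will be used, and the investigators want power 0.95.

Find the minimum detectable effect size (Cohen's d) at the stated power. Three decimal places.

Required noncentrality: δ = z_{0.01} + z_{0.05} = 2.326 + 1.645 = 3.971.
δ = d·√n ⇒ d = δ/√n = 3.971/√53 = 0.5455.

d ≈ 0.545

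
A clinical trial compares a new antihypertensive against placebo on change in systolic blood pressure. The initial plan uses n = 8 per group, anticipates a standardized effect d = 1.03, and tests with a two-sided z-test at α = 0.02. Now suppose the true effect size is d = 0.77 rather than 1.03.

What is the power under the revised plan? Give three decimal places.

Power ≈ 0.216

With d = 0.77: δ = d·√(n/2) = 0.77 × √(8/2) = 1.5400. Critical value z_{0.01} = 2.326.
Revised power = Φ(δ − 2.326) + Φ(−δ − 2.326) = Φ(-0.786) + Φ(-3.866) = 0.2158 + 0.0001 = 0.2159.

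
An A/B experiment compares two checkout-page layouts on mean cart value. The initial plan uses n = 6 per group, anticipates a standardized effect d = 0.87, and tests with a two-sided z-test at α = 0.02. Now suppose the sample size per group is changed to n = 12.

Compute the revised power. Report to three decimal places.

Power ≈ 0.423

With n = 12 per group: δ = d·√(n/2) = 0.87 × √(12/2) = 2.1311. Critical value z_{0.01} = 2.326.
Revised power = Φ(δ − 2.326) + Φ(−δ − 2.326) = Φ(-0.195) + Φ(-4.457) = 0.4226 + 0.0000 = 0.4226.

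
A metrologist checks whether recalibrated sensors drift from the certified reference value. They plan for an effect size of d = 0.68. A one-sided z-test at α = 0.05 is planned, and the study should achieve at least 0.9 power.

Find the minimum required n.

n = 19

For power 0.9 need Φ(δ − z_{0.05}) = 0.9, so δ = z_{0.05} + z_{0.10} = 1.645 + 1.282 = 2.926.
δ = d·√n ⇒ n = (δ/d)² = (2.926 / 0.68)² = 18.52.
Rounding up, n = 19.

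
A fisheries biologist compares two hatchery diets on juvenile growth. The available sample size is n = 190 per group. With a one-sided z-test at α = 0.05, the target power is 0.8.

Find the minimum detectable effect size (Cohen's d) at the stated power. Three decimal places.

Need Φ(δ − 1.645) = 0.8, so δ = 1.645 + 0.842 = 2.486.
δ = d·√(n/2) ⇒ d = δ/√(n/2) = 2.486/√(190/2) = 0.2551.

d ≈ 0.255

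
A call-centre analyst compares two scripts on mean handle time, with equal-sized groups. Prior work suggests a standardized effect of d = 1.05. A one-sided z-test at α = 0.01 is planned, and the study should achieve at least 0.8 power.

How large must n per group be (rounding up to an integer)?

n = 19 per group

Set Φ(δ − 2.326) = 0.8; then δ − 2.326 = Φ⁻¹(0.8) = 0.842, giving δ = 3.168.
δ = d·√(n/2) ⇒ n = 2(δ/d)² = 2 × (3.168 / 1.05)² = 18.21.
Round up to the next whole unit.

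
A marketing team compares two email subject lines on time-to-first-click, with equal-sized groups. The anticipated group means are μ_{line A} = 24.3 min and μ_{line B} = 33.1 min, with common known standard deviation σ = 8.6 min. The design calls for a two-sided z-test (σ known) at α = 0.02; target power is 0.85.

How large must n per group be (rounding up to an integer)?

Standardized effect: d = |μ_{line A} − μ_{line B}| / σ = |24.3 − 33.1| / 8.6 = 1.0233
For power 0.85 need Φ(δ − z_{0.01}) = 0.85, so δ = z_{0.01} + z_{0.15} = 2.326 + 1.036 = 3.363.
(For δ > 0 the lower-tail rejection region contributes negligibly to power, so the one-term inversion is standard.)
δ = d·√(n/2) ⇒ n = 2(δ/d)² = 2 × (3.363 / 1.0233)² = 21.60.
Rounding up, n = 22 per group.

n = 22 per group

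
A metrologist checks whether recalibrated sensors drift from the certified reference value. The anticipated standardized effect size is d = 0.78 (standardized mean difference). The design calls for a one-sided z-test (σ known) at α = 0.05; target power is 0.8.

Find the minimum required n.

n = 11

For power 0.8 need Φ(δ − z_{0.05}) = 0.8, so δ = z_{0.05} + z_{0.20} = 1.645 + 0.842 = 2.486.
δ = d·√n ⇒ n = (δ/d)² = (2.486 / 0.78)² = 10.16.
Rounding up, n = 11.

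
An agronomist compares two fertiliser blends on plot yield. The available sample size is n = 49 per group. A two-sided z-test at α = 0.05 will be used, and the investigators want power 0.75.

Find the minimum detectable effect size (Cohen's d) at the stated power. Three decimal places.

d ≈ 0.532

Need Φ(δ − 1.960) = 0.75, so δ = 1.960 + 0.674 = 2.634.
(The second rejection-region term Φ(−δ − z_{α/2}) is negligible and dropped.)
δ = d·√(n/2) ⇒ d = δ/√(n/2) = 2.634/√(49/2) = 0.5322.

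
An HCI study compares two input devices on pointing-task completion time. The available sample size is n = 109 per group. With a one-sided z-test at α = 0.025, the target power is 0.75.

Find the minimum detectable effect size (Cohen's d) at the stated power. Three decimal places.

Required noncentrality: δ = z_{0.025} + z_{0.25} = 1.960 + 0.674 = 2.634.
δ = d·√(n/2) ⇒ d = δ/√(n/2) = 2.634/√(109/2) = 0.3569.

d ≈ 0.357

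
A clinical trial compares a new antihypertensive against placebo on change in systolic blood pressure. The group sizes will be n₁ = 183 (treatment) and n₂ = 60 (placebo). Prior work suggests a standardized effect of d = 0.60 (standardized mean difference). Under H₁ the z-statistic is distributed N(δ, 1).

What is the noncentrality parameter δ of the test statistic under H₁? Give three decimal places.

δ ≈ 4.033

The noncentrality parameter scales effect size by the design's sample-size factor: δ = d / √(1/n₁ + 1/n₂) = 0.60 / √(1/183 + 1/60) = 4.0332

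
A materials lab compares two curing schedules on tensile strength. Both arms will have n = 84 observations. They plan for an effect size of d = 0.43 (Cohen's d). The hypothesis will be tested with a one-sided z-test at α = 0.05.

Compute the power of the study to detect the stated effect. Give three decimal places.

Power ≈ 0.873

Noncentrality parameter: δ = d·√(n/2) = 0.43 × √(84/2) = 2.7867
One-sided α = 0.05 → critical value z_{0.05} = 1.645.
Power = Φ(δ − 1.645) = Φ(1.142) = 0.8732.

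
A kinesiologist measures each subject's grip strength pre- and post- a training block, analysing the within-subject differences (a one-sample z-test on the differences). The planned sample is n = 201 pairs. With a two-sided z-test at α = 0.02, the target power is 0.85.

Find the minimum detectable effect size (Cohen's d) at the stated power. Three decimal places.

Need Φ(δ − 2.326) = 0.85, so δ = 2.326 + 1.036 = 3.363.
(Lower-tail contribution to power is negligible for δ > 0.)
δ = d·√n ⇒ d = δ/√n = 3.363/√201 = 0.2372.

d ≈ 0.237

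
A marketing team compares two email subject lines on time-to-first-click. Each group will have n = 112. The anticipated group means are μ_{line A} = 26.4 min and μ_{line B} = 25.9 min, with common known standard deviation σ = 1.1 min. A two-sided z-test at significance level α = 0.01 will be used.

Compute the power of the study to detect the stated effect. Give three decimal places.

Power ≈ 0.796

Standardized effect: d = |μ_{line A} − μ_{line B}| / σ = |26.4 − 25.9| / 1.1 = 0.4545
Noncentrality parameter: λ = d·√(n/2) = 0.4545 × √(112/2) = 3.4015
Critical value for a two-sided test at α = 0.01: z_{α/2} = 2.576.
Power = Φ(λ − 2.576) + Φ(−λ − 2.576) = Φ(0.826) + Φ(-5.977) = 0.7955 + 0.0000 = 0.7955.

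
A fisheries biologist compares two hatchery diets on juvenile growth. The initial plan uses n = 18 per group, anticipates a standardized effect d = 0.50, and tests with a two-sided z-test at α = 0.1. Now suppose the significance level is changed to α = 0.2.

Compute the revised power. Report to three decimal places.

Power ≈ 0.589

δ = d·√(n/2) = 0.50 × √(18/2) = 1.5000 (unchanged). New critical value: z_{0.1} = 1.282.
Revised power = Φ(δ − 1.282) + Φ(−δ − 1.282) = Φ(0.218) + Φ(-2.782) = 0.5865 + 0.0027 = 0.5892.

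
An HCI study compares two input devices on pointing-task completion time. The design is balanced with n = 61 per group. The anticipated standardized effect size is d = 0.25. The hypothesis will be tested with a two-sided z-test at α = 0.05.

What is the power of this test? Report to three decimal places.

Noncentrality parameter: δ = d·√(n/2) = 0.25 × √(61/2) = 1.3807
Critical value for a two-sided test at α = 0.05: z_{α/2} = 1.960.
Power = Φ(δ − 1.960) + Φ(−δ − 1.960) = Φ(-0.579) + Φ(-3.341) = 0.2812 + 0.0004 = 0.2816.

Power ≈ 0.282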